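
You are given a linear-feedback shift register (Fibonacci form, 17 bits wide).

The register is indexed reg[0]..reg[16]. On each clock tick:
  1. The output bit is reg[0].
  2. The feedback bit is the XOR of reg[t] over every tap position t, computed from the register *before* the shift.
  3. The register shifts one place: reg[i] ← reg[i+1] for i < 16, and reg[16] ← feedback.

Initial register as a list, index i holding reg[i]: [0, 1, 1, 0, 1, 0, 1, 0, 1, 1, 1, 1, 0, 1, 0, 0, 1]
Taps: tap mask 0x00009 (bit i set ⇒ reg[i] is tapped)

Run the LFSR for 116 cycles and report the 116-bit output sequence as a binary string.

01101010111101001001111010101000001101011111010011001101001010010101001000110001111000011101111101110111100100100110

k : reg_k → out_k, fb_k
0: 01101010111101001 → 0, fb=0
1: 11010101111010010 → 1, fb=0
2: 10101011110100100 → 1, fb=1
3: 01010111101001001 → 0, fb=1
4: 10101111010010011 → 1, fb=1
5: 01011110100100111 → 0, fb=1
6: 10111101001001111 → 1, fb=0
7: 01111010010011110 → 0, fb=1
8: 11110100100111101 → 1, fb=0
9: 11101001001111010 → 1, fb=1
10: 11010010011110101 → 1, fb=0
11: 10100100111101010 → 1, fb=1
12: 01001001111010101 → 0, fb=0
13: 10010011110101010 → 1, fb=0
14: 00100111101010100 → 0, fb=0
15: 01001111010101000 → 0, fb=0
16: 10011110101010000 → 1, fb=0
17: 00111101010100000 → 0, fb=1
18: 01111010101000001 → 0, fb=1
19: 11110101010000011 → 1, fb=0
20: 11101010100000110 → 1, fb=1
21: 11010101000001101 → 1, fb=0
22: 10101010000011010 → 1, fb=1
23: 01010100000110101 → 0, fb=1
24: 10101000001101011 → 1, fb=1
25: 01010000011010111 → 0, fb=1
26: 10100000110101111 → 1, fb=1
27: 01000001101011111 → 0, fb=0
28: 10000011010111110 → 1, fb=1
29: 00000110101111101 → 0, fb=0
30: 00001101011111010 → 0, fb=0
31: 00011010111110100 → 0, fb=1
32: 00110101111101001 → 0, fb=1
33: 01101011111010011 → 0, fb=0
34: 11010111110100110 → 1, fb=0
35: 10101111101001100 → 1, fb=1
36: 01011111010011001 → 0, fb=1
37: 10111110100110011 → 1, fb=0
38: 01111101001100110 → 0, fb=1
39: 11111010011001101 → 1, fb=0
40: 11110100110011010 → 1, fb=0
41: 11101001100110100 → 1, fb=1
42: 11010011001101001 → 1, fb=0
43: 10100110011010010 → 1, fb=1
44: 01001100110100101 → 0, fb=0
45: 10011001101001010 → 1, fb=0
46: 00110011010010100 → 0, fb=1
47: 01100110100101001 → 0, fb=0
48: 11001101001010010 → 1, fb=1
49: 10011010010100101 → 1, fb=0
50: 00110100101001010 → 0, fb=1
51: 01101001010010101 → 0, fb=0
52: 11010010100101010 → 1, fb=0
53: 10100101001010100 → 1, fb=1
54: 01001010010101001 → 0, fb=0
55: 10010100101010010 → 1, fb=0
56: 00101001010100100 → 0, fb=0
57: 01010010101001000 → 0, fb=1
58: 10100101010010001 → 1, fb=1
59: 01001010100100011 → 0, fb=0
60: 10010101001000110 → 1, fb=0
61: 00101010010001100 → 0, fb=0
62: 01010100100011000 → 0, fb=1
63: 10101001000110001 → 1, fb=1
64: 01010010001100011 → 0, fb=1
65: 10100100011000111 → 1, fb=1
66: 01001000110001111 → 0, fb=0
67: 10010001100011110 → 1, fb=0
68: 00100011000111100 → 0, fb=0
69: 01000110001111000 → 0, fb=0
70: 10001100011110000 → 1, fb=1
71: 00011000111100001 → 0, fb=1
72: 00110001111000011 → 0, fb=1
73: 01100011110000111 → 0, fb=0
74: 11000111100001110 → 1, fb=1
75: 10001111000011101 → 1, fb=1
76: 00011110000111011 → 0, fb=1
77: 00111100001110111 → 0, fb=1
78: 01111000011101111 → 0, fb=1
79: 11110000111011111 → 1, fb=0
80: 11100001110111110 → 1, fb=1
81: 11000011101111101 → 1, fb=1
82: 10000111011111011 → 1, fb=1
83: 00001110111110111 → 0, fb=0
84: 00011101111101110 → 0, fb=1
85: 00111011111011101 → 0, fb=1
86: 01110111110111011 → 0, fb=1
87: 11101111101110111 → 1, fb=1
88: 11011111011101111 → 1, fb=0
89: 10111110111011110 → 1, fb=0
90: 01111101110111100 → 0, fb=1
91: 11111011101111001 → 1, fb=0
92: 11110111011110010 → 1, fb=0
93: 11101110111100100 → 1, fb=1
94: 11011101111001001 → 1, fb=0
95: 10111011110010010 → 1, fb=0
96: 01110111100100100 → 0, fb=1
97: 11101111001001001 → 1, fb=1
98: 11011110010010011 → 1, fb=0
99: 10111100100100110 → 1, fb=0
100: 01111001001001100 → 0, fb=1
101: 11110010010011001 → 1, fb=0
102: 11100100100110010 → 1, fb=1
103: 11001001001100101 → 1, fb=1
104: 10010010011001011 → 1, fb=0
105: 00100100110010110 → 0, fb=0
106: 01001001100101100 → 0, fb=0
107: 10010011001011000 → 1, fb=0
108: 00100110010110000 → 0, fb=0
109: 01001100101100000 → 0, fb=0
110: 10011001011000000 → 1, fb=0
111: 00110010110000000 → 0, fb=1
112: 01100101100000001 → 0, fb=0
113: 11001011000000010 → 1, fb=1
114: 10010110000000101 → 1, fb=0
115: 00101100000001010 → 0, fb=0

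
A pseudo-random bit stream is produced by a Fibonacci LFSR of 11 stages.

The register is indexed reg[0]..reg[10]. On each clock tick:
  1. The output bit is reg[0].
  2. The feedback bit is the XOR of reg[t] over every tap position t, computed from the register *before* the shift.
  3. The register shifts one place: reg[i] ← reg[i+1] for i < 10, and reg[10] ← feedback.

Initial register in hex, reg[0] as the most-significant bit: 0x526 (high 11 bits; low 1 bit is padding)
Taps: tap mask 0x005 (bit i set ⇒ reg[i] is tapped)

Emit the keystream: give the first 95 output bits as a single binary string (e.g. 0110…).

01010010011000110111110111010001010100101000001100010001111010101100100000111101000110010010111

k : reg_k → out_k, fb_k
0: 01010010011 → 0, fb=0
1: 10100100110 → 1, fb=0
2: 01001001100 → 0, fb=0
3: 10010011000 → 1, fb=1
4: 00100110001 → 0, fb=1
5: 01001100011 → 0, fb=0
6: 10011000110 → 1, fb=1
7: 00110001101 → 0, fb=1
8: 01100011011 → 0, fb=1
9: 11000110111 → 1, fb=1
10: 10001101111 → 1, fb=1
11: 00011011111 → 0, fb=0
12: 00110111110 → 0, fb=1
13: 01101111101 → 0, fb=1
14: 11011111011 → 1, fb=1
15: 10111110111 → 1, fb=0
16: 01111101110 → 0, fb=1
17: 11111011101 → 1, fb=0
18: 11110111010 → 1, fb=0
19: 11101110100 → 1, fb=0
20: 11011101000 → 1, fb=1
21: 10111010001 → 1, fb=0
22: 01110100010 → 0, fb=1
23: 11101000101 → 1, fb=0
24: 11010001010 → 1, fb=1
25: 10100010101 → 1, fb=0
26: 01000101010 → 0, fb=0
27: 10001010100 → 1, fb=1
28: 00010101001 → 0, fb=0
29: 00101010010 → 0, fb=1
30: 01010100101 → 0, fb=0
31: 10101001010 → 1, fb=0
32: 01010010100 → 0, fb=0
33: 10100101000 → 1, fb=0
34: 01001010000 → 0, fb=0
35: 10010100000 → 1, fb=1
36: 00101000001 → 0, fb=1
37: 01010000011 → 0, fb=0
38: 10100000110 → 1, fb=0
39: 01000001100 → 0, fb=0
40: 10000011000 → 1, fb=1
41: 00000110001 → 0, fb=0
42: 00001100010 → 0, fb=0
43: 00011000100 → 0, fb=0
44: 00110001000 → 0, fb=1
45: 01100010001 → 0, fb=1
46: 11000100011 → 1, fb=1
47: 10001000111 → 1, fb=1
48: 00010001111 → 0, fb=0
49: 00100011110 → 0, fb=1
50: 01000111101 → 0, fb=0
51: 10001111010 → 1, fb=1
52: 00011110101 → 0, fb=0
53: 00111101010 → 0, fb=1
54: 01111010101 → 0, fb=1
55: 11110101011 → 1, fb=0
56: 11101010110 → 1, fb=0
57: 11010101100 → 1, fb=1
58: 10101011001 → 1, fb=0
59: 01010110010 → 0, fb=0
60: 10101100100 → 1, fb=0
61: 01011001000 → 0, fb=0
62: 10110010000 → 1, fb=0
63: 01100100000 → 0, fb=1
64: 11001000001 → 1, fb=1
65: 10010000011 → 1, fb=1
66: 00100000111 → 0, fb=1
67: 01000001111 → 0, fb=0
68: 10000011110 → 1, fb=1
69: 00000111101 → 0, fb=0
70: 00001111010 → 0, fb=0
71: 00011110100 → 0, fb=0
72: 00111101000 → 0, fb=1
73: 01111010001 → 0, fb=1
74: 11110100011 → 1, fb=0
75: 11101000110 → 1, fb=0
76: 11010001100 → 1, fb=1
77: 10100011001 → 1, fb=0
78: 01000110010 → 0, fb=0
79: 10001100100 → 1, fb=1
80: 00011001001 → 0, fb=0
81: 00110010010 → 0, fb=1
82: 01100100101 → 0, fb=1
83: 11001001011 → 1, fb=1
84: 10010010111 → 1, fb=1
85: 00100101111 → 0, fb=1
86: 01001011111 → 0, fb=0
87: 10010111110 → 1, fb=1
88: 00101111101 → 0, fb=1
89: 01011111011 → 0, fb=0
90: 10111110110 → 1, fb=0
91: 01111101100 → 0, fb=1
92: 11111011001 → 1, fb=0
93: 11110110010 → 1, fb=0
94: 11101100100 → 1, fb=0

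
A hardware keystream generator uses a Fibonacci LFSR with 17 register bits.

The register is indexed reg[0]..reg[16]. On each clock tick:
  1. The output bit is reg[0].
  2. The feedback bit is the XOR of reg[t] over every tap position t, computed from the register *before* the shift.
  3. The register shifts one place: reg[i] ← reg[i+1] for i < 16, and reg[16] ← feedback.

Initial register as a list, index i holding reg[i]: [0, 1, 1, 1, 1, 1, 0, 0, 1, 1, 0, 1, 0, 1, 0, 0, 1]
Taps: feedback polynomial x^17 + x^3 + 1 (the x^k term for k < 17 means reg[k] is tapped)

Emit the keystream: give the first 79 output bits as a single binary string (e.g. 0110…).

step | reg (before) | out | fb
   0 | 01111100110101001 | 0 | 1
   1 | 11111001101010011 | 1 | 0
   2 | 11110011010100110 | 1 | 0
   3 | 11100110101001100 | 1 | 1
   4 | 11001101010011001 | 1 | 1
   5 | 10011010100110011 | 1 | 0
   6 | 00110101001100110 | 0 | 1
   7 | 01101010011001101 | 0 | 0
   8 | 11010100110011010 | 1 | 0
   9 | 10101001100110100 | 1 | 1
  10 | 01010011001101001 | 0 | 1
  11 | 10100110011010011 | 1 | 1
  12 | 01001100110100111 | 0 | 0
  13 | 10011001101001110 | 1 | 0
  14 | 00110011010011100 | 0 | 1
  15 | 01100110100111001 | 0 | 0
  16 | 11001101001110010 | 1 | 1
  17 | 10011010011100101 | 1 | 0
  18 | 00110100111001010 | 0 | 1
  19 | 01101001110010101 | 0 | 0
  20 | 11010011100101010 | 1 | 0
  21 | 10100111001010100 | 1 | 1
  22 | 01001110010101001 | 0 | 0
  23 | 10011100101010010 | 1 | 0
  24 | 00111001010100100 | 0 | 1
  25 | 01110010101001001 | 0 | 1
  26 | 11100101010010011 | 1 | 1
  27 | 11001010100100111 | 1 | 1
  28 | 10010101001001111 | 1 | 0
  29 | 00101010010011110 | 0 | 0
  30 | 01010100100111100 | 0 | 1
  31 | 10101001001111001 | 1 | 1
  32 | 01010010011110011 | 0 | 1
  33 | 10100100111100111 | 1 | 1
  34 | 01001001111001111 | 0 | 0
  35 | 10010011110011110 | 1 | 0
  36 | 00100111100111100 | 0 | 0
  37 | 01001111001111000 | 0 | 0
  38 | 10011110011110000 | 1 | 0
  39 | 00111100111100000 | 0 | 1
  40 | 01111001111000001 | 0 | 1
  41 | 11110011110000011 | 1 | 0
  42 | 11100111100000110 | 1 | 1
  43 | 11001111000001101 | 1 | 1
  44 | 10011110000011011 | 1 | 0
  45 | 00111100000110110 | 0 | 1
  46 | 01111000001101101 | 0 | 1
  47 | 11110000011011011 | 1 | 0
  48 | 11100000110110110 | 1 | 1
  49 | 11000001101101101 | 1 | 1
  50 | 10000011011011011 | 1 | 1
  51 | 00000110110110111 | 0 | 0
  52 | 00001101101101110 | 0 | 0
  53 | 00011011011011100 | 0 | 1
  54 | 00110110110111001 | 0 | 1
  55 | 01101101101110011 | 0 | 0
  56 | 11011011011100110 | 1 | 0
  57 | 10110110111001100 | 1 | 0
  58 | 01101101110011000 | 0 | 0
  59 | 11011011100110000 | 1 | 0
  60 | 10110111001100000 | 1 | 0
  61 | 01101110011000000 | 0 | 0
  62 | 11011100110000000 | 1 | 0
  63 | 10111001100000000 | 1 | 0
  64 | 01110011000000000 | 0 | 1
  65 | 11100110000000001 | 1 | 1
  66 | 11001100000000011 | 1 | 1
  67 | 10011000000000111 | 1 | 0
  68 | 00110000000001110 | 0 | 1
  69 | 01100000000011101 | 0 | 0
  70 | 11000000000111010 | 1 | 1
  71 | 10000000001110101 | 1 | 1
  72 | 00000000011101011 | 0 | 0
  73 | 00000000111010110 | 0 | 0
  74 | 00000001110101100 | 0 | 0
  75 | 00000011101011000 | 0 | 0
  76 | 00000111010110000 | 0 | 0
  77 | 00001110101100000 | 0 | 0
  78 | 00011101011000000 | 0 | 1

0111110011010100110011010011100101010010011110011110000011011011011100110000000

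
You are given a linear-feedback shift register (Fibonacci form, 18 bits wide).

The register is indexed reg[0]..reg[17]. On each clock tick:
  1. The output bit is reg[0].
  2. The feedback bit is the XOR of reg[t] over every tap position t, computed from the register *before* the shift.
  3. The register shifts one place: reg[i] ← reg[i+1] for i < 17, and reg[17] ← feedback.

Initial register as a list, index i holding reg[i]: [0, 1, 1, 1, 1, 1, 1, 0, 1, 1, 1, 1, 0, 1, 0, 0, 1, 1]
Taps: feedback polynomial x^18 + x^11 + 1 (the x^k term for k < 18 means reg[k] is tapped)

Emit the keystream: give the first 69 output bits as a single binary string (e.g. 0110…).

step | reg (before) | out | fb
   0 | 011111101111010011 | 0 | 1
   1 | 111111011110100111 | 1 | 1
   2 | 111110111101001111 | 1 | 0
   3 | 111101111010011110 | 1 | 1
   4 | 111011110100111101 | 1 | 1
   5 | 110111101001111011 | 1 | 0
   6 | 101111010011110110 | 1 | 0
   7 | 011110100111101100 | 0 | 1
   8 | 111101001111011001 | 1 | 0
   9 | 111010011110110010 | 1 | 1
  10 | 110100111101100101 | 1 | 0
  11 | 101001111011001010 | 1 | 0
  12 | 010011110110010100 | 0 | 0
  13 | 100111101100101000 | 1 | 1
  14 | 001111011001010001 | 0 | 1
  15 | 011110110010100011 | 0 | 0
  16 | 111101100101000110 | 1 | 0
  17 | 111011001010001100 | 1 | 1
  18 | 110110010100011001 | 1 | 1
  19 | 101100101000110011 | 1 | 1
  20 | 011001010001100111 | 0 | 1
  21 | 110010100011001111 | 1 | 0
  22 | 100101000110011110 | 1 | 1
  23 | 001010001100111101 | 0 | 0
  24 | 010100011001111010 | 0 | 1
  25 | 101000110011110101 | 1 | 0
  26 | 010001100111101010 | 0 | 1
  27 | 100011001111010101 | 1 | 0
  28 | 000110011110101010 | 0 | 0
  29 | 001100111101010100 | 0 | 1
  30 | 011001111010101001 | 0 | 0
  31 | 110011110101010010 | 1 | 0
  32 | 100111101010100100 | 1 | 1
  33 | 001111010101001001 | 0 | 1
  34 | 011110101010010011 | 0 | 0
  35 | 111101010100100110 | 1 | 1
  36 | 111010101001001101 | 1 | 0
  37 | 110101010010011010 | 1 | 1
  38 | 101010100100110101 | 1 | 1
  39 | 010101001001101011 | 0 | 1
  40 | 101010010011010111 | 1 | 0
  41 | 010100100110101110 | 0 | 0
  42 | 101001001101011100 | 1 | 0
  43 | 010010011010111000 | 0 | 0
  44 | 100100110101110000 | 1 | 0
  45 | 001001101011100000 | 0 | 1
  46 | 010011010111000001 | 0 | 1
  47 | 100110101110000011 | 1 | 1
  48 | 001101011100000111 | 0 | 0
  49 | 011010111000001110 | 0 | 0
  50 | 110101110000011100 | 1 | 1
  51 | 101011100000111001 | 1 | 1
  52 | 010111000001110011 | 0 | 1
  53 | 101110000011100111 | 1 | 0
  54 | 011100000111001110 | 0 | 1
  55 | 111000001110011101 | 1 | 1
  56 | 110000011100111011 | 1 | 1
  57 | 100000111001110111 | 1 | 0
  58 | 000001110011101110 | 0 | 1
  59 | 000011100111011101 | 0 | 1
  60 | 000111001110111011 | 0 | 0
  61 | 001110011101110110 | 0 | 1
  62 | 011100111011101101 | 0 | 1
  63 | 111001110111011011 | 1 | 0
  64 | 110011101110110110 | 1 | 1
  65 | 100111011101101101 | 1 | 0
  66 | 001110111011011010 | 0 | 1
  67 | 011101110110110101 | 0 | 0
  68 | 111011101101101010 | 1 | 0

011111101111010011110110010100011001111010101001001101011100000111001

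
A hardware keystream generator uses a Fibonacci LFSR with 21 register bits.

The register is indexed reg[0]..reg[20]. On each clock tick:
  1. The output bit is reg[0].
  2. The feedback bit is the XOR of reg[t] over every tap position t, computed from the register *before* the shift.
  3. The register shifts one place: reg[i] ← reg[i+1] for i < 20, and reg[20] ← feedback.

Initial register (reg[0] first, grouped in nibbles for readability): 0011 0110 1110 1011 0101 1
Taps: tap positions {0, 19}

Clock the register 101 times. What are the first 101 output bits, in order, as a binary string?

00110110111010110101111000111001000111011001010011110101100011110111100111011010110010011010011100010

k : reg_k → out_k, fb_k
0: 001101101110101101011 → 0, fb=1
1: 011011011101011010111 → 0, fb=1
2: 110110111010110101111 → 1, fb=0
3: 101101110101101011110 → 1, fb=0
4: 011011101011010111100 → 0, fb=0
5: 110111010110101111000 → 1, fb=1
6: 101110101101011110001 → 1, fb=1
7: 011101011010111100011 → 0, fb=1
8: 111010110101111000111 → 1, fb=0
9: 110101101011110001110 → 1, fb=0
10: 101011010111100011100 → 1, fb=1
11: 010110101111000111001 → 0, fb=0
12: 101101011110001110010 → 1, fb=0
13: 011010111100011100100 → 0, fb=0
14: 110101111000111001000 → 1, fb=1
15: 101011110001110010001 → 1, fb=1
16: 010111100011100100011 → 0, fb=1
17: 101111000111001000111 → 1, fb=0
18: 011110001110010001110 → 0, fb=1
19: 111100011100100011101 → 1, fb=1
20: 111000111001000111011 → 1, fb=0
21: 110001110010001110110 → 1, fb=0
22: 100011100100011101100 → 1, fb=1
23: 000111001000111011001 → 0, fb=0
24: 001110010001110110010 → 0, fb=1
25: 011100100011101100101 → 0, fb=0
26: 111001000111011001010 → 1, fb=0
27: 110010001110110010100 → 1, fb=1
28: 100100011101100101001 → 1, fb=1
29: 001000111011001010011 → 0, fb=1
30: 010001110110010100111 → 0, fb=1
31: 100011101100101001111 → 1, fb=0
32: 000111011001010011110 → 0, fb=1
33: 001110110010100111101 → 0, fb=0
34: 011101100101001111010 → 0, fb=1
35: 111011001010011110101 → 1, fb=1
36: 110110010100111101011 → 1, fb=0
37: 101100101001111010110 → 1, fb=0
38: 011001010011110101100 → 0, fb=0
39: 110010100111101011000 → 1, fb=1
40: 100101001111010110001 → 1, fb=1
41: 001010011110101100011 → 0, fb=1
42: 010100111101011000111 → 0, fb=1
43: 101001111010110001111 → 1, fb=0
44: 010011110101100011110 → 0, fb=1
45: 100111101011000111101 → 1, fb=1
46: 001111010110001111011 → 0, fb=1
47: 011110101100011110111 → 0, fb=1
48: 111101011000111101111 → 1, fb=0
49: 111010110001111011110 → 1, fb=0
50: 110101100011110111100 → 1, fb=1
51: 101011000111101111001 → 1, fb=1
52: 010110001111011110011 → 0, fb=1
53: 101100011110111100111 → 1, fb=0
54: 011000111101111001110 → 0, fb=1
55: 110001111011110011101 → 1, fb=1
56: 100011110111100111011 → 1, fb=0
57: 000111101111001110110 → 0, fb=1
58: 001111011110011101101 → 0, fb=0
59: 011110111100111011010 → 0, fb=1
60: 111101111001110110101 → 1, fb=1
61: 111011110011101101011 → 1, fb=0
62: 110111100111011010110 → 1, fb=0
63: 101111001110110101100 → 1, fb=1
64: 011110011101101011001 → 0, fb=0
65: 111100111011010110010 → 1, fb=0
66: 111001110110101100100 → 1, fb=1
67: 110011101101011001001 → 1, fb=1
68: 100111011010110010011 → 1, fb=0
69: 001110110101100100110 → 0, fb=1
70: 011101101011001001101 → 0, fb=0
71: 111011010110010011010 → 1, fb=0
72: 110110101100100110100 → 1, fb=1
73: 101101011001001101001 → 1, fb=1
74: 011010110010011010011 → 0, fb=1
75: 110101100100110100111 → 1, fb=0
76: 101011001001101001110 → 1, fb=0
77: 010110010011010011100 → 0, fb=0
78: 101100100110100111000 → 1, fb=1
79: 011001001101001110001 → 0, fb=0
80: 110010011010011100010 → 1, fb=0
81: 100100110100111000100 → 1, fb=1
82: 001001101001110001001 → 0, fb=0
83: 010011010011100010010 → 0, fb=1
84: 100110100111000100101 → 1, fb=1
85: 001101001110001001011 → 0, fb=1
86: 011010011100010010111 → 0, fb=1
87: 110100111000100101111 → 1, fb=0
88: 101001110001001011110 → 1, fb=0
89: 010011100010010111100 → 0, fb=0
90: 100111000100101111000 → 1, fb=1
91: 001110001001011110001 → 0, fb=0
92: 011100010010111100010 → 0, fb=1
93: 111000100101111000101 → 1, fb=1
94: 110001001011110001011 → 1, fb=0
95: 100010010111100010110 → 1, fb=0
96: 000100101111000101100 → 0, fb=0
97: 001001011110001011000 → 0, fb=0
98: 010010111100010110000 → 0, fb=0
99: 100101111000101100000 → 1, fb=1
100: 001011110001011000001 → 0, fb=0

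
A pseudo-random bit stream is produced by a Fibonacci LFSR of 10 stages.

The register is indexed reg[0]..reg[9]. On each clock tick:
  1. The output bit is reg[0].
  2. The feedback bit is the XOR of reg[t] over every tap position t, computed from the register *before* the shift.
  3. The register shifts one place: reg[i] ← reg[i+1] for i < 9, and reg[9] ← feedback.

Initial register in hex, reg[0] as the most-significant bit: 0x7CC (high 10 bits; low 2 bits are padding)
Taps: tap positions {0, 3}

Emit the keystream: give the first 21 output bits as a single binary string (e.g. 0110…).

step | reg (before) | out | fb
   0 | 0111110011 | 0 | 1
   1 | 1111100111 | 1 | 0
   2 | 1111001110 | 1 | 0
   3 | 1110011100 | 1 | 1
   4 | 1100111001 | 1 | 1
   5 | 1001110011 | 1 | 0
   6 | 0011100110 | 0 | 1
   7 | 0111001101 | 0 | 1
   8 | 1110011011 | 1 | 1
   9 | 1100110111 | 1 | 1
  10 | 1001101111 | 1 | 0
  11 | 0011011110 | 0 | 1
  12 | 0110111101 | 0 | 0
  13 | 1101111010 | 1 | 0
  14 | 1011110100 | 1 | 0
  15 | 0111101000 | 0 | 1
  16 | 1111010001 | 1 | 0
  17 | 1110100010 | 1 | 1
  18 | 1101000101 | 1 | 0
  19 | 1010001010 | 1 | 1
  20 | 0100010101 | 0 | 0

011111001110011011110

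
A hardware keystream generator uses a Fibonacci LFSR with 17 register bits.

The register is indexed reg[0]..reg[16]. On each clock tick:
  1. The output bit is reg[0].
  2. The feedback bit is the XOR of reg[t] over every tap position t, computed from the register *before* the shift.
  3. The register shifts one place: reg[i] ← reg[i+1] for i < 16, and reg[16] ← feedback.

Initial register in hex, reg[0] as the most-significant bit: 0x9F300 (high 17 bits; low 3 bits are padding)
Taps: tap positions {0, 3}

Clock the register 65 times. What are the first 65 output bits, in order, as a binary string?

10011111001100000011001101011000110101001100111100111001010110110

k : reg_k → out_k, fb_k
0: 10011111001100000 → 1, fb=0
1: 00111110011000000 → 0, fb=1
2: 01111100110000001 → 0, fb=1
3: 11111001100000011 → 1, fb=0
4: 11110011000000110 → 1, fb=0
5: 11100110000001100 → 1, fb=1
6: 11001100000011001 → 1, fb=1
7: 10011000000110011 → 1, fb=0
8: 00110000001100110 → 0, fb=1
9: 01100000011001101 → 0, fb=0
10: 11000000110011010 → 1, fb=1
11: 10000001100110101 → 1, fb=1
12: 00000011001101011 → 0, fb=0
13: 00000110011010110 → 0, fb=0
14: 00001100110101100 → 0, fb=0
15: 00011001101011000 → 0, fb=1
16: 00110011010110001 → 0, fb=1
17: 01100110101100011 → 0, fb=0
18: 11001101011000110 → 1, fb=1
19: 10011010110001101 → 1, fb=0
20: 00110101100011010 → 0, fb=1
21: 01101011000110101 → 0, fb=0
22: 11010110001101010 → 1, fb=0
23: 10101100011010100 → 1, fb=1
24: 01011000110101001 → 0, fb=1
25: 10110001101010011 → 1, fb=0
26: 01100011010100110 → 0, fb=0
27: 11000110101001100 → 1, fb=1
28: 10001101010011001 → 1, fb=1
29: 00011010100110011 → 0, fb=1
30: 00110101001100111 → 0, fb=1
31: 01101010011001111 → 0, fb=0
32: 11010100110011110 → 1, fb=0
33: 10101001100111100 → 1, fb=1
34: 01010011001111001 → 0, fb=1
35: 10100110011110011 → 1, fb=1
36: 01001100111100111 → 0, fb=0
37: 10011001111001110 → 1, fb=0
38: 00110011110011100 → 0, fb=1
39: 01100111100111001 → 0, fb=0
40: 11001111001110010 → 1, fb=1
41: 10011110011100101 → 1, fb=0
42: 00111100111001010 → 0, fb=1
43: 01111001110010101 → 0, fb=1
44: 11110011100101011 → 1, fb=0
45: 11100111001010110 → 1, fb=1
46: 11001110010101101 → 1, fb=1
47: 10011100101011011 → 1, fb=0
48: 00111001010110110 → 0, fb=1
49: 01110010101101101 → 0, fb=1
50: 11100101011011011 → 1, fb=1
51: 11001010110110111 → 1, fb=1
52: 10010101101101111 → 1, fb=0
53: 00101011011011110 → 0, fb=0
54: 01010110110111100 → 0, fb=1
55: 10101101101111001 → 1, fb=1
56: 01011011011110011 → 0, fb=1
57: 10110110111100111 → 1, fb=0
58: 01101101111001110 → 0, fb=0
59: 11011011110011100 → 1, fb=0
60: 10110111100111000 → 1, fb=0
61: 01101111001110000 → 0, fb=0
62: 11011110011100000 → 1, fb=0
63: 10111100111000000 → 1, fb=0
64: 01111001110000000 → 0, fb=1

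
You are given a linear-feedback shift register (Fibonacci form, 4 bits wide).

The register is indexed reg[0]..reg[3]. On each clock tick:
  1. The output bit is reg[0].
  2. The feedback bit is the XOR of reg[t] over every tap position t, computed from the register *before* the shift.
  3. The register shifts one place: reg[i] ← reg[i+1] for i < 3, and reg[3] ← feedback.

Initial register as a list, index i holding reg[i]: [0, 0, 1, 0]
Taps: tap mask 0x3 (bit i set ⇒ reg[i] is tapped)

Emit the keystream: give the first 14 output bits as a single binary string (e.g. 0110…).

k : reg_k → out_k, fb_k
0: 0010 → 0, fb=0
1: 0100 → 0, fb=1
2: 1001 → 1, fb=1
3: 0011 → 0, fb=0
4: 0110 → 0, fb=1
5: 1101 → 1, fb=0
6: 1010 → 1, fb=1
7: 0101 → 0, fb=1
8: 1011 → 1, fb=1
9: 0111 → 0, fb=1
10: 1111 → 1, fb=0
11: 1110 → 1, fb=0
12: 1100 → 1, fb=0
13: 1000 → 1, fb=1

00100110101111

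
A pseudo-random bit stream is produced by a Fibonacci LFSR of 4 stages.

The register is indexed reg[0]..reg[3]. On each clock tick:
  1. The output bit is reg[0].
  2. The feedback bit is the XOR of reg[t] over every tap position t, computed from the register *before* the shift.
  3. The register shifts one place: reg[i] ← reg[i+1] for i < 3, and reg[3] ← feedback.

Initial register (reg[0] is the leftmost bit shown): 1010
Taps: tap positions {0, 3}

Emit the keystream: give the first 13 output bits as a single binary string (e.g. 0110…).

1010110010001

k : reg_k → out_k, fb_k
0: 1010 → 1, fb=1
1: 0101 → 0, fb=1
2: 1011 → 1, fb=0
3: 0110 → 0, fb=0
4: 1100 → 1, fb=1
5: 1001 → 1, fb=0
6: 0010 → 0, fb=0
7: 0100 → 0, fb=0
8: 1000 → 1, fb=1
9: 0001 → 0, fb=1
10: 0011 → 0, fb=1
11: 0111 → 0, fb=1
12: 1111 → 1, fb=0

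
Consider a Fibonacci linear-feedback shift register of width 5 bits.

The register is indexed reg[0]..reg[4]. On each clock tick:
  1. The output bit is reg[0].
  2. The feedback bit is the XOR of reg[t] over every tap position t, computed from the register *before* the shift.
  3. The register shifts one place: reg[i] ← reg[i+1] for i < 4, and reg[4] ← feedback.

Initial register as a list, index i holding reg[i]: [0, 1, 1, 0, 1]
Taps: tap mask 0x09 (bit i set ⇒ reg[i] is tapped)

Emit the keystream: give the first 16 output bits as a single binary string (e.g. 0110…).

tick  register→output (feedback)
  0  01101→0 (0)
  1  11010→1 (0)
  2  10100→1 (1)
  3  01001→0 (0)
  4  10010→1 (0)
  5  00100→0 (0)
  6  01000→0 (0)
  7  10000→1 (1)
  8  00001→0 (0)
  9  00010→0 (1)
 10  00101→0 (0)
 11  01010→0 (1)
 12  10101→1 (1)
 13  01011→0 (1)
 14  10111→1 (0)
 15  01110→0 (1)

0110100100001010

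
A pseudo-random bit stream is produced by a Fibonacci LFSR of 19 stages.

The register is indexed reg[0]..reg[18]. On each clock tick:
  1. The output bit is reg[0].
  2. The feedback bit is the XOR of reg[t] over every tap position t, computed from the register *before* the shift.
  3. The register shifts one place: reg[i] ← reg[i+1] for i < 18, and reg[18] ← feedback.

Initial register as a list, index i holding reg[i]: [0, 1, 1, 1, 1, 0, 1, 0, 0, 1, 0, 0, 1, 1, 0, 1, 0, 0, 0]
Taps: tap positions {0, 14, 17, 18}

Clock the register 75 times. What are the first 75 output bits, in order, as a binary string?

tick  register→output (feedback)
  0  0111101001001101000→0 (0)
  1  1111010010011010000→1 (0)
  2  1110100100110100000→1 (1)
  3  1101001001101000001→1 (0)
  4  1010010011010000010→1 (0)
  5  0100100110100000100→0 (0)
  6  1001001101000001000→1 (1)
  7  0010011010000010001→0 (0)
  8  0100110100000100010→0 (1)
  9  1001101000001000101→1 (0)
 10  0011010000010001010→0 (1)
 11  0110100000100010101→0 (0)
 12  1101000001000101010→1 (0)
 13  1010000010001010100→1 (0)
 14  0100000100010101000→0 (0)
 15  1000001000101010000→1 (0)
 16  0000010001010100000→0 (0)
 17  0000100010101000000→0 (0)
 18  0001000101010000000→0 (0)
 19  0010001010100000000→0 (0)
 20  0100010101000000000→0 (0)
 21  1000101010000000000→1 (1)
 22  0001010100000000001→0 (1)
 23  0010101000000000011→0 (0)
 24  0101010000000000110→0 (1)
 25  1010100000000001101→1 (0)
 26  0101000000000011010→0 (0)
 27  1010000000000110100→1 (0)
 28  0100000000001101000→0 (0)
 29  1000000000011010000→1 (0)
 30  0000000000110100000→0 (0)
 31  0000000001101000000→0 (0)
 32  0000000011010000000→0 (0)
 33  0000000110100000000→0 (0)
 34  0000001101000000000→0 (0)
 35  0000011010000000000→0 (0)
 36  0000110100000000000→0 (0)
 37  0001101000000000000→0 (0)
 38  0011010000000000000→0 (0)
 39  0110100000000000000→0 (0)
 40  1101000000000000000→1 (1)
 41  1010000000000000001→1 (0)
 42  0100000000000000010→0 (1)
 43  1000000000000000101→1 (0)
 44  0000000000000001010→0 (1)
 45  0000000000000010101→0 (0)
 46  0000000000000101010→0 (1)
 47  0000000000001010101→0 (0)
 48  0000000000010101010→0 (1)
 49  0000000000101010101→0 (0)
 50  0000000001010101010→0 (1)
 51  0000000010101010101→0 (0)
 52  0000000101010101010→0 (1)
 53  0000001010101010101→0 (0)
 54  0000010101010101010→0 (1)
 55  0000101010101010101→0 (0)
 56  0001010101010101010→0 (1)
 57  0010101010101010101→0 (0)
 58  0101010101010101010→0 (1)
 59  1010101010101010101→1 (1)
 60  0101010101010101011→0 (0)
 61  1010101010101010110→1 (1)
 62  0101010101010101101→0 (1)
 63  1010101010101011011→1 (0)
 64  0101010101010110110→0 (0)
 65  1010101010101101100→1 (1)
 66  0101010101011011001→0 (0)
 67  1010101010110110010→1 (1)
 68  0101010101101100101→0 (1)
 69  1010101011011001011→1 (1)
 70  0101010110110010111→0 (1)
 71  1010101101100101111→1 (1)
 72  0101011011001011111→0 (1)
 73  1010110110010111111→1 (0)
 74  0101101100101111110→0 (0)

011110100100110100000100010101000000000011010000000000000001010101010101010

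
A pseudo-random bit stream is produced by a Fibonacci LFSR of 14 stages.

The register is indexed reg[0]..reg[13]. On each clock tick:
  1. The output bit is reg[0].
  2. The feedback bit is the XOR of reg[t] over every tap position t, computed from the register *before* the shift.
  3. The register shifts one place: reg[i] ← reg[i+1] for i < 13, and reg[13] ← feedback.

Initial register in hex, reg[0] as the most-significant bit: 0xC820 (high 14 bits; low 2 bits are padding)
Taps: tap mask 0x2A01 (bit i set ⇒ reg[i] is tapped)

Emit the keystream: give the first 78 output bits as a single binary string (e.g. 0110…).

110010000010001110001001010010011001001010111000111000010111101000011011100001

tick  register→output (feedback)
  0  11001000001000→1 (1)
  1  10010000010001→1 (1)
  2  00100000100011→0 (1)
  3  01000001000111→0 (0)
  4  10000010001110→1 (0)
  5  00000100011100→0 (0)
  6  00001000111000→0 (1)
  7  00010001110001→0 (0)
  8  00100011100010→0 (0)
  9  01000111000100→0 (1)
 10  10001110001001→1 (0)
 11  00011100010010→0 (1)
 12  00111000100101→0 (0)
 13  01110001001010→0 (0)
 14  11100010010100→1 (1)
 15  11000100101001→1 (0)
 16  10001001010010→1 (0)
 17  00010010100100→0 (1)
 18  00100101001001→0 (1)
 19  01001010010011→0 (0)
 20  10010100100110→1 (0)
 21  00101001001100→0 (1)
 22  01010010011001→0 (0)
 23  10100100110010→1 (0)
 24  01001001100100→0 (1)
 25  10010011001001→1 (0)
 26  00100110010010→0 (1)
 27  01001100100101→0 (0)
 28  10011001001010→1 (1)
 29  00110010010101→0 (1)
 30  01100100101011→0 (1)
 31  11001001010111→1 (0)
 32  10010010101110→1 (0)
 33  00100101011100→0 (0)
 34  01001010111000→0 (1)
 35  10010101110001→1 (1)
 36  00101011100011→0 (1)
 37  01010111000111→0 (0)
 38  10101110001110→1 (0)
 39  01011100011100→0 (0)
 40  10111000111000→1 (0)
 41  01110001110000→0 (1)
 42  11100011100001→1 (0)
 43  11000111000010→1 (1)
 44  10001110000101→1 (1)
 45  00011100001011→0 (1)
 46  00111000010111→0 (1)
 47  01110000101111→0 (0)
 48  11100001011110→1 (1)
 49  11000010111101→1 (0)
 50  10000101111010→1 (0)
 51  00001011110100→0 (0)
 52  00010111101000→0 (0)
 53  00101111010000→0 (1)
 54  01011110100001→0 (1)
 55  10111101000011→1 (0)
 56  01111010000110→0 (1)
 57  11110100001101→1 (1)
 58  11101000011011→1 (1)
 59  11010000110111→1 (0)
 60  10100001101110→1 (0)
 61  01000011011100→0 (0)
 62  10000110111000→1 (0)
 63  00001101110000→0 (1)
 64  00011011100001→0 (1)
 65  00110111000011→0 (1)
 66  01101110000111→0 (0)
 67  11011100001110→1 (0)
 68  10111000011100→1 (1)
 69  01110000111001→0 (0)
 70  11100001110010→1 (0)
 71  11000011100100→1 (0)
 72  10000111001000→1 (1)
 73  00001110010001→0 (0)
 74  00011100100010→0 (0)
 75  00111001000100→0 (1)
 76  01110010001001→0 (1)
 77  11100100010011→1 (1)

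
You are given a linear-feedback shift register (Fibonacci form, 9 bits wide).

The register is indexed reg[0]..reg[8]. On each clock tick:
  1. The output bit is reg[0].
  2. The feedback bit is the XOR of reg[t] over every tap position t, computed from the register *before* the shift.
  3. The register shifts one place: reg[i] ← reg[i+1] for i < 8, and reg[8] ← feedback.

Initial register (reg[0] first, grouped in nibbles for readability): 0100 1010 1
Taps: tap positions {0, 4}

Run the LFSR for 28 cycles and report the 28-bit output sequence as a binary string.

0100101011110010111011100000

k : reg_k → out_k, fb_k
0: 010010101 → 0, fb=1
1: 100101011 → 1, fb=1
2: 001010111 → 0, fb=1
3: 010101111 → 0, fb=0
4: 101011110 → 1, fb=0
5: 010111100 → 0, fb=1
6: 101111001 → 1, fb=0
7: 011110010 → 0, fb=1
8: 111100101 → 1, fb=1
9: 111001011 → 1, fb=1
10: 110010111 → 1, fb=0
11: 100101110 → 1, fb=1
12: 001011101 → 0, fb=1
13: 010111011 → 0, fb=1
14: 101110111 → 1, fb=0
15: 011101110 → 0, fb=0
16: 111011100 → 1, fb=0
17: 110111000 → 1, fb=0
18: 101110000 → 1, fb=0
19: 011100000 → 0, fb=0
20: 111000000 → 1, fb=1
21: 110000001 → 1, fb=1
22: 100000011 → 1, fb=1
23: 000000111 → 0, fb=0
24: 000001110 → 0, fb=0
25: 000011100 → 0, fb=1
26: 000111001 → 0, fb=1
27: 001110011 → 0, fb=1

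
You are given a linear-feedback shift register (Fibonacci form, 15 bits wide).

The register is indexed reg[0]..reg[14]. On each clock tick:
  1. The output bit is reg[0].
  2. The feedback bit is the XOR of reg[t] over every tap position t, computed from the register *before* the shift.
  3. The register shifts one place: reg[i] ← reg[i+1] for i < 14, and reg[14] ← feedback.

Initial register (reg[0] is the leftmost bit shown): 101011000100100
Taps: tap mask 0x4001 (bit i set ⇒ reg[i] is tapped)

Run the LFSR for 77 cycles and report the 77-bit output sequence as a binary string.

10101100010010011001000011100010001111101000011110101001111101011001110101001

tick  register→output (feedback)
  0  101011000100100→1 (1)
  1  010110001001001→0 (1)
  2  101100010010011→1 (0)
  3  011000100100110→0 (0)
  4  110001001001100→1 (1)
  5  100010010011001→1 (0)
  6  000100100110010→0 (0)
  7  001001001100100→0 (0)
  8  010010011001000→0 (0)
  9  100100110010000→1 (1)
 10  001001100100001→0 (1)
 11  010011001000011→0 (1)
 12  100110010000111→1 (0)
 13  001100100001110→0 (0)
 14  011001000011100→0 (0)
 15  110010000111000→1 (1)
 16  100100001110001→1 (0)
 17  001000011100010→0 (0)
 18  010000111000100→0 (0)
 19  100001110001000→1 (1)
 20  000011100010001→0 (1)
 21  000111000100011→0 (1)
 22  001110001000111→0 (1)
 23  011100010001111→0 (1)
 24  111000100011111→1 (0)
 25  110001000111110→1 (1)
 26  100010001111101→1 (0)
 27  000100011111010→0 (0)
 28  001000111110100→0 (0)
 29  010001111101000→0 (0)
 30  100011111010000→1 (1)
 31  000111110100001→0 (1)
 32  001111101000011→0 (1)
 33  011111010000111→0 (1)
 34  111110100001111→1 (0)
 35  111101000011110→1 (1)
 36  111010000111101→1 (0)
 37  110100001111010→1 (1)
 38  101000011110101→1 (0)
 39  010000111101010→0 (0)
 40  100001111010100→1 (1)
 41  000011110101001→0 (1)
 42  000111101010011→0 (1)
 43  001111010100111→0 (1)
 44  011110101001111→0 (1)
 45  111101010011111→1 (0)
 46  111010100111110→1 (1)
 47  110101001111101→1 (0)
 48  101010011111010→1 (1)
 49  010100111110101→0 (1)
 50  101001111101011→1 (0)
 51  010011111010110→0 (0)
 52  100111110101100→1 (1)
 53  001111101011001→0 (1)
 54  011111010110011→0 (1)
 55  111110101100111→1 (0)
 56  111101011001110→1 (1)
 57  111010110011101→1 (0)
 58  110101100111010→1 (1)
 59  101011001110101→1 (0)
 60  010110011101010→0 (0)
 61  101100111010100→1 (1)
 62  011001110101001→0 (1)
 63  110011101010011→1 (0)
 64  100111010100110→1 (1)
 65  001110101001101→0 (1)
 66  011101010011011→0 (1)
 67  111010100110111→1 (0)
 68  110101001101110→1 (1)
 69  101010011011101→1 (0)
 70  010100110111010→0 (0)
 71  101001101110100→1 (1)
 72  010011011101001→0 (1)
 73  100110111010011→1 (0)
 74  001101110100110→0 (0)
 75  011011101001100→0 (0)
 76  110111010011000→1 (1)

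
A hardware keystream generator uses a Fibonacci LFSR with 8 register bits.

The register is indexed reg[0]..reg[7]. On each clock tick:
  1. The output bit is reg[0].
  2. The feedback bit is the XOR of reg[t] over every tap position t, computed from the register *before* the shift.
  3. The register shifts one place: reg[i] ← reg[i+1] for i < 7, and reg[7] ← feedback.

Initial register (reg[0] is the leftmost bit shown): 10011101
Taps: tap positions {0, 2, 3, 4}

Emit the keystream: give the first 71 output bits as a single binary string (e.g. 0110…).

k : reg_k → out_k, fb_k
0: 10011101 → 1, fb=1
1: 00111011 → 0, fb=1
2: 01110111 → 0, fb=0
3: 11101110 → 1, fb=1
4: 11011101 → 1, fb=1
5: 10111011 → 1, fb=0
6: 01110110 → 0, fb=0
7: 11101100 → 1, fb=1
8: 11011001 → 1, fb=1
9: 10110011 → 1, fb=1
10: 01100111 → 0, fb=1
11: 11001111 → 1, fb=0
12: 10011110 → 1, fb=1
13: 00111101 → 0, fb=1
14: 01111011 → 0, fb=1
15: 11110111 → 1, fb=1
16: 11101111 → 1, fb=1
17: 11011111 → 1, fb=1
18: 10111111 → 1, fb=0
19: 01111110 → 0, fb=1
20: 11111101 → 1, fb=0
21: 11111010 → 1, fb=0
22: 11110100 → 1, fb=1
23: 11101001 → 1, fb=1
24: 11010011 → 1, fb=0
25: 10100110 → 1, fb=0
26: 01001100 → 0, fb=1
27: 10011001 → 1, fb=1
28: 00110011 → 0, fb=0
29: 01100110 → 0, fb=1
30: 11001101 → 1, fb=0
31: 10011010 → 1, fb=1
32: 00110101 → 0, fb=0
33: 01101010 → 0, fb=0
34: 11010100 → 1, fb=0
35: 10101000 → 1, fb=1
36: 01010001 → 0, fb=1
37: 10100011 → 1, fb=0
38: 01000110 → 0, fb=0
39: 10001100 → 1, fb=0
40: 00011000 → 0, fb=0
41: 00110000 → 0, fb=0
42: 01100000 → 0, fb=1
43: 11000001 → 1, fb=1
44: 10000011 → 1, fb=1
45: 00000111 → 0, fb=0
46: 00001110 → 0, fb=1
47: 00011101 → 0, fb=0
48: 00111010 → 0, fb=1
49: 01110101 → 0, fb=0
50: 11101010 → 1, fb=1
51: 11010101 → 1, fb=0
52: 10101010 → 1, fb=1
53: 01010101 → 0, fb=1
54: 10101011 → 1, fb=1
55: 01010111 → 0, fb=1
56: 10101111 → 1, fb=1
57: 01011111 → 0, fb=0
58: 10111110 → 1, fb=0
59: 01111100 → 0, fb=1
60: 11111001 → 1, fb=0
61: 11110010 → 1, fb=1
62: 11100101 → 1, fb=0
63: 11001010 → 1, fb=0
64: 10010100 → 1, fb=0
65: 00101000 → 0, fb=0
66: 01010000 → 0, fb=1
67: 10100001 → 1, fb=0
68: 01000010 → 0, fb=0
69: 10000100 → 1, fb=1
70: 00001001 → 0, fb=1

10011101110110011110111111010011001101010001100000111010101011111001010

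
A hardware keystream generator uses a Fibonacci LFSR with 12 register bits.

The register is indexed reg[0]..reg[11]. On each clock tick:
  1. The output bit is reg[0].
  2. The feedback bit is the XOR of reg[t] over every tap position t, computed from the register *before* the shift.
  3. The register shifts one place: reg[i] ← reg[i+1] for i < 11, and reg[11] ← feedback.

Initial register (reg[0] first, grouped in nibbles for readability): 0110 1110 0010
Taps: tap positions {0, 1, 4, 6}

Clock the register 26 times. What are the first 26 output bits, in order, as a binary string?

01101110001011011011110000

tick  register→output (feedback)
  0  011011100010→0 (1)
  1  110111000101→1 (1)
  2  101110001011→1 (0)
  3  011100010110→0 (1)
  4  111000101101→1 (1)
  5  110001011011→1 (0)
  6  100010110110→1 (1)
  7  000101101101→0 (1)
  8  001011011011→0 (1)
  9  010110110111→0 (1)
 10  101101101111→1 (0)
 11  011011011110→0 (0)
 12  110110111100→1 (0)
 13  101101111000→1 (0)
 14  011011110000→0 (1)
 15  110111100001→1 (0)
 16  101111000010→1 (0)
 17  011110000100→0 (0)
 18  111100001000→1 (0)
 19  111000010000→1 (0)
 20  110000100000→1 (1)
 21  100001000001→1 (1)
 22  000010000011→0 (1)
 23  000100000111→0 (0)
 24  001000001110→0 (0)
 25  010000011100→0 (1)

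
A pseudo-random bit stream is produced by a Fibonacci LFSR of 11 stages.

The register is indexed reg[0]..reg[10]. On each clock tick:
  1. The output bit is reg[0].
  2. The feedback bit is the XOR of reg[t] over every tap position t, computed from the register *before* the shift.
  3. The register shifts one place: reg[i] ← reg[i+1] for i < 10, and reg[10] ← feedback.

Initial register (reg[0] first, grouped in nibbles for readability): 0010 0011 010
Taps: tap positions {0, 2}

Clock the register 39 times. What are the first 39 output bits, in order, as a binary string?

tick  register→output (feedback)
  0  00100011010→0 (1)
  1  01000110101→0 (0)
  2  10001101010→1 (1)
  3  00011010101→0 (0)
  4  00110101010→0 (1)
  5  01101010101→0 (1)
  6  11010101011→1 (1)
  7  10101010111→1 (0)
  8  01010101110→0 (0)
  9  10101011100→1 (0)
 10  01010111000→0 (0)
 11  10101110000→1 (0)
 12  01011100000→0 (0)
 13  10111000000→1 (0)
 14  01110000000→0 (1)
 15  11100000001→1 (0)
 16  11000000010→1 (1)
 17  10000000101→1 (1)
 18  00000001011→0 (0)
 19  00000010110→0 (0)
 20  00000101100→0 (0)
 21  00001011000→0 (0)
 22  00010110000→0 (0)
 23  00101100000→0 (1)
 24  01011000001→0 (0)
 25  10110000010→1 (0)
 26  01100000100→0 (1)
 27  11000001001→1 (1)
 28  10000010011→1 (1)
 29  00000100111→0 (0)
 30  00001001110→0 (0)
 31  00010011100→0 (0)
 32  00100111000→0 (1)
 33  01001110001→0 (0)
 34  10011100010→1 (1)
 35  00111000101→0 (1)
 36  01110001011→0 (1)
 37  11100010111→1 (0)
 38  11000101110→1 (1)

001000110101010111000000010110000010011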